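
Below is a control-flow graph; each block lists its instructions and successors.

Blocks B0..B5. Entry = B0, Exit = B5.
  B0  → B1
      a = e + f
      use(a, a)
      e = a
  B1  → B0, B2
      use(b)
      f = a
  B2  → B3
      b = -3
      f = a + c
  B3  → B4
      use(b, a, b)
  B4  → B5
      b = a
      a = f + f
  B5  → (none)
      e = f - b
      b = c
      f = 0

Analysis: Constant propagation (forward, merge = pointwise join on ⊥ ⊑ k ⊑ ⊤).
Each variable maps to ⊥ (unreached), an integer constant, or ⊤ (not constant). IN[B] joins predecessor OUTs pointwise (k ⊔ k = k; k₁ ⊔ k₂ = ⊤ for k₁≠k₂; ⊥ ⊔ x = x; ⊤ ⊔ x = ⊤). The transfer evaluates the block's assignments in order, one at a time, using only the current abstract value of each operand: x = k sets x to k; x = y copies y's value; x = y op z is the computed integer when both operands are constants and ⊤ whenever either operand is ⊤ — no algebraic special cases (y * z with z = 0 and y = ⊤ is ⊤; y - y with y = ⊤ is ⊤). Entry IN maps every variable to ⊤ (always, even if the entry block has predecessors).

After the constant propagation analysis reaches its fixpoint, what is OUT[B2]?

Fixpoint table:
  B0:   IN=(all ⊤)   OUT=(all ⊤)
  B1:   IN=(all ⊤)   OUT=(all ⊤)
  B2:   IN=(all ⊤)   OUT={b:-3; rest ⊤}
  B3:   IN={b:-3; rest ⊤}   OUT={b:-3; rest ⊤}
  B4:   IN={b:-3; rest ⊤}   OUT=(all ⊤)
  B5:   IN=(all ⊤)   OUT={f:0; rest ⊤}

Merge at B2: IN[B2] = OUT[B1] = {a: ⊤, b: ⊤, c: ⊤, d: ⊤, e: ⊤, f: ⊤}
Applying B2's transfer function to that IN value gives OUT[B2] (row B2 above).

Answer: {a: ⊤, b: -3, c: ⊤, d: ⊤, e: ⊤, f: ⊤}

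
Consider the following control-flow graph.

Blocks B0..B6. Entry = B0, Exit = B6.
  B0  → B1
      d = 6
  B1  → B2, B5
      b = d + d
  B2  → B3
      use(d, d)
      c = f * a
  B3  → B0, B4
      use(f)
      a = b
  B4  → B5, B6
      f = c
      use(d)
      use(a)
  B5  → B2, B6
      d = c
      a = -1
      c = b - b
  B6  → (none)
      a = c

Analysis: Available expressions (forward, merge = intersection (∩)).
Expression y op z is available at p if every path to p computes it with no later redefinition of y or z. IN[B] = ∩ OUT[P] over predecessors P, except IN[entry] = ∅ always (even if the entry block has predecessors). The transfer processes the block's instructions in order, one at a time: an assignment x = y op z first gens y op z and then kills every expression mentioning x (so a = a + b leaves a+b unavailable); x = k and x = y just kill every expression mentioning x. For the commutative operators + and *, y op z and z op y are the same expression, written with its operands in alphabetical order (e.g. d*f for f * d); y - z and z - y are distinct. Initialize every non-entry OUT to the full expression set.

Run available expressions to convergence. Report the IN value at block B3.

Converged values:
  B0:  IN={}  OUT={}
  B1:  IN={}  OUT={d+d}
  B2:  IN={}  OUT={a*f}
  B3:  IN={a*f}  OUT={}
  B4:  IN={}  OUT={}
  B5:  IN={}  OUT={b-b}
  B6:  IN={}  OUT={}

Merge at B3: IN[B3] = OUT[B2] = {a*f}

Answer: {a*f}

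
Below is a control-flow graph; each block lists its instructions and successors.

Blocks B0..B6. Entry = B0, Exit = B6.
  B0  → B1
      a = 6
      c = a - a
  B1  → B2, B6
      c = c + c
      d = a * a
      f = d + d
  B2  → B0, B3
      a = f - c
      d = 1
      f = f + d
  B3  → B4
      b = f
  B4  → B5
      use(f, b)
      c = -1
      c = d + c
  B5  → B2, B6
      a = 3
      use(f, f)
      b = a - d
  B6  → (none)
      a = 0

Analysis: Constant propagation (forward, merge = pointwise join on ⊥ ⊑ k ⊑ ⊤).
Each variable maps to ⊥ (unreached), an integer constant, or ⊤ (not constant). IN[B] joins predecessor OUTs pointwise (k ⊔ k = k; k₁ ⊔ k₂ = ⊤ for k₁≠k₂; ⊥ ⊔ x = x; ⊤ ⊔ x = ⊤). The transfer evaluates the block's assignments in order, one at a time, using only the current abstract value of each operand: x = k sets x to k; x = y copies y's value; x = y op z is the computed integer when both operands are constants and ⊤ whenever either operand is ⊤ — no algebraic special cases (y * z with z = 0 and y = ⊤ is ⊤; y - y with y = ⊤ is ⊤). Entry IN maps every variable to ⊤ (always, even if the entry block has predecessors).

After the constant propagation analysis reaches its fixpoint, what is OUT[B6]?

Per-block solution:
  B0:  IN=(all ⊤)  OUT={a:6, c:0; rest ⊤}
  B1:  IN={a:6, c:0; rest ⊤}  OUT={a:6, c:0, d:36, f:72; rest ⊤}
  B2:  IN={c:0; rest ⊤}  OUT={c:0, d:1; rest ⊤}
  B3:  IN={c:0, d:1; rest ⊤}  OUT={c:0, d:1; rest ⊤}
  B4:  IN={c:0, d:1; rest ⊤}  OUT={c:0, d:1; rest ⊤}
  B5:  IN={c:0, d:1; rest ⊤}  OUT={a:3, b:2, c:0, d:1; rest ⊤}
  B6:  IN={c:0; rest ⊤}  OUT={a:0, c:0; rest ⊤}

Merge at B6: IN[B6] = OUT[B1] ⊔ OUT[B5] = {a: ⊤, b: ⊤, c: 0, d: ⊤, e: ⊤, f: ⊤}
Applying B6's transfer function to that IN value gives OUT[B6] (row B6 above).

Answer: {a: 0, b: ⊤, c: 0, d: ⊤, e: ⊤, f: ⊤}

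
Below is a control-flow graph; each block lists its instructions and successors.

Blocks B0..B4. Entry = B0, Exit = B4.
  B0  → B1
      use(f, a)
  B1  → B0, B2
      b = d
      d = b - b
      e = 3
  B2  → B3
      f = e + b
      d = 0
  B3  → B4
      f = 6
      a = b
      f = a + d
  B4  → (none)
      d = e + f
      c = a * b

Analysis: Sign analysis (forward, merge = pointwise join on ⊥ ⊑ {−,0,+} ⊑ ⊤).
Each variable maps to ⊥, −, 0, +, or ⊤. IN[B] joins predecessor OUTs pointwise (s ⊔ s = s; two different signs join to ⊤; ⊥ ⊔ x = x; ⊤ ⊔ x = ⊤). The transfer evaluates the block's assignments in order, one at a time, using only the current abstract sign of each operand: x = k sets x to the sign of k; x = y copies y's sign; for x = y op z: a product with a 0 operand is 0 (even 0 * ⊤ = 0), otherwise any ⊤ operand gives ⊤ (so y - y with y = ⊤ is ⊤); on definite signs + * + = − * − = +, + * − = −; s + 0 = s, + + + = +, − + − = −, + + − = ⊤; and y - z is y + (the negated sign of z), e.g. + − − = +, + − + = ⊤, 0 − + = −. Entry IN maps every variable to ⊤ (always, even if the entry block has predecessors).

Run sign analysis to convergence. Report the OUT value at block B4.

Answer: {a: ⊤, b: ⊤, c: ⊤, d: ⊤, e: +, f: ⊤}

Trace:
Converged values:
  B0: | IN=(all ⊤) | OUT=(all ⊤)
  B1: | IN=(all ⊤) | OUT={e:+; rest ⊤}
  B2: | IN={e:+; rest ⊤} | OUT={d:0, e:+; rest ⊤}
  B3: | IN={d:0, e:+; rest ⊤} | OUT={d:0, e:+; rest ⊤}
  B4: | IN={d:0, e:+; rest ⊤} | OUT={e:+; rest ⊤}

Merge at B4: IN[B4] = OUT[B3] = {a: ⊤, b: ⊤, c: ⊤, d: 0, e: +, f: ⊤}
Applying B4's transfer function to that IN value gives OUT[B4] (row B4 above).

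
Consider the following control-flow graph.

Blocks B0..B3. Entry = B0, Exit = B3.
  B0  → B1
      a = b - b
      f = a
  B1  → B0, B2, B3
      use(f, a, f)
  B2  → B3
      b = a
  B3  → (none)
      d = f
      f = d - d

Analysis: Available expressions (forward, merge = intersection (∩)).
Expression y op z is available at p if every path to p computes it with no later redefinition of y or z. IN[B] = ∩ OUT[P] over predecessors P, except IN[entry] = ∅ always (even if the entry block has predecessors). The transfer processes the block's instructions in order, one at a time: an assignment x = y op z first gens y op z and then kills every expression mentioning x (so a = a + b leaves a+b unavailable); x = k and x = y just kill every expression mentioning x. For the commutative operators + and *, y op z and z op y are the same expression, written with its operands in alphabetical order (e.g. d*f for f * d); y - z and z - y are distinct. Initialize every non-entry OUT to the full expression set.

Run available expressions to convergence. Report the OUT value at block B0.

Answer: {b-b}

Trace:
Converged values:
  B0: | IN={} | OUT={b-b}
  B1: | IN={b-b} | OUT={b-b}
  B2: | IN={b-b} | OUT={}
  B3: | IN={} | OUT={d-d}

Merge at B0 (entry node, so the boundary value {} is joined with the incoming edge(s)): IN[B0] = {} ∩ OUT[B1] = {}
Applying B0's transfer function to that IN value gives OUT[B0] (row B0 above).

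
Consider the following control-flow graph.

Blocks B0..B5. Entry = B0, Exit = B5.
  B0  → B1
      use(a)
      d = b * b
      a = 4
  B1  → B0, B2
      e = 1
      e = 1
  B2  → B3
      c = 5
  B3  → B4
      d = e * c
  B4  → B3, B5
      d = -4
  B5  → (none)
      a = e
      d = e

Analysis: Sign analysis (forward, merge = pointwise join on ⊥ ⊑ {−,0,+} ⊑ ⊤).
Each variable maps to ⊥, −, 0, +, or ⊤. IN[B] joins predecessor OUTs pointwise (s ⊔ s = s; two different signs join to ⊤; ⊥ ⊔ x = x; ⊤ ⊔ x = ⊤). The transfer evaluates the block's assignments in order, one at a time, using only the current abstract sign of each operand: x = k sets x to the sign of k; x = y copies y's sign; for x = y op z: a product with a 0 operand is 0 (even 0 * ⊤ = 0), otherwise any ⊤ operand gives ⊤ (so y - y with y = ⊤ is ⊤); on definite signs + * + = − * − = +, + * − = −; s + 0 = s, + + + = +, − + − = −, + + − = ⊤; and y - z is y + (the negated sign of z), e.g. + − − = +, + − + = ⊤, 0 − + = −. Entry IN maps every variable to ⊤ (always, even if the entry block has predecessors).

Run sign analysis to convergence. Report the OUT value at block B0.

Answer: {a: +, b: ⊤, c: ⊤, d: ⊤, e: ⊤, f: ⊤}

Derivation:
Fixpoint table:
  B0:   IN=(all ⊤)   OUT={a:+; rest ⊤}
  B1:   IN={a:+; rest ⊤}   OUT={a:+, e:+; rest ⊤}
  B2:   IN={a:+, e:+; rest ⊤}   OUT={a:+, c:+, e:+; rest ⊤}
  B3:   IN={a:+, c:+, e:+; rest ⊤}   OUT={a:+, c:+, d:+, e:+; rest ⊤}
  B4:   IN={a:+, c:+, d:+, e:+; rest ⊤}   OUT={a:+, c:+, d:-, e:+; rest ⊤}
  B5:   IN={a:+, c:+, d:-, e:+; rest ⊤}   OUT={a:+, c:+, d:+, e:+; rest ⊤}

Merge at B0 (entry node, so the boundary value (all ⊤) is joined with the incoming edge(s)): IN[B0] = (all ⊤) ⊔ OUT[B1] = {a: ⊤, b: ⊤, c: ⊤, d: ⊤, e: ⊤, f: ⊤}
Applying B0's transfer function to that IN value gives OUT[B0] (row B0 above).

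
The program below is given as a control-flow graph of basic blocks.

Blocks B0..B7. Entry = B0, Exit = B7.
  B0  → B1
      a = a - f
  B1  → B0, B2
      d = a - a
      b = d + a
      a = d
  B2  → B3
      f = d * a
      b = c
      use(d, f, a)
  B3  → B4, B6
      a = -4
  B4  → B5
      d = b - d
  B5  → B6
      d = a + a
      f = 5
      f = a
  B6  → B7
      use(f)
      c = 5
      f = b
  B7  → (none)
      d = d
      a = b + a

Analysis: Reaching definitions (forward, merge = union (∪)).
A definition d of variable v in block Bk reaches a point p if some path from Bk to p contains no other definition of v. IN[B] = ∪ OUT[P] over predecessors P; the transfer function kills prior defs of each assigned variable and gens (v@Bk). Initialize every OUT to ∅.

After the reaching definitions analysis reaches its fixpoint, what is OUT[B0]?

Answer: {a@B0, b@B1, d@B1}

Derivation:
Fixpoint table:
  B0: | IN={a@B1, b@B1, d@B1} | OUT={a@B0, b@B1, d@B1}
  B1: | IN={a@B0, b@B1, d@B1} | OUT={a@B1, b@B1, d@B1}
  B2: | IN={a@B1, b@B1, d@B1} | OUT={a@B1, b@B2, d@B1, f@B2}
  B3: | IN={a@B1, b@B2, d@B1, f@B2} | OUT={a@B3, b@B2, d@B1, f@B2}
  B4: | IN={a@B3, b@B2, d@B1, f@B2} | OUT={a@B3, b@B2, d@B4, f@B2}
  B5: | IN={a@B3, b@B2, d@B4, f@B2} | OUT={a@B3, b@B2, d@B5, f@B5}
  B6: | IN={a@B3, b@B2, d@B1, d@B5, f@B2, f@B5} | OUT={a@B3, b@B2, c@B6, d@B1, d@B5, f@B6}
  B7: | IN={a@B3, b@B2, c@B6, d@B1, d@B5, f@B6} | OUT={a@B7, b@B2, c@B6, d@B7, f@B6}

Merge at B0 (entry node, so the boundary value {} is joined with the incoming edge(s)): IN[B0] = {} ⊔ OUT[B1] = {a@B1, b@B1, d@B1}
Applying B0's transfer function to that IN value gives OUT[B0] (row B0 above).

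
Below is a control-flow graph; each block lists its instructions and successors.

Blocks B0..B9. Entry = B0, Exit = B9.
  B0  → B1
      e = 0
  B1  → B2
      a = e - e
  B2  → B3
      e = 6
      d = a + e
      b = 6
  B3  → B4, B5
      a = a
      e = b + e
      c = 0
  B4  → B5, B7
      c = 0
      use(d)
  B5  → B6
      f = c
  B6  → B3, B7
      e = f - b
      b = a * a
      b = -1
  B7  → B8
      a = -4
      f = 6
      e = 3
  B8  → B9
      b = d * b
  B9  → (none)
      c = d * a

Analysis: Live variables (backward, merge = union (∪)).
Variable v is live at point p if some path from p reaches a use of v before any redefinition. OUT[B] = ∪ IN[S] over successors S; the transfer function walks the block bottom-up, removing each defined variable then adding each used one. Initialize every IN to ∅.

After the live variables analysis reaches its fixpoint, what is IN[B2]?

Converged values:
  B0: | IN={} | OUT={e}
  B1: | IN={e} | OUT={a}
  B2: | IN={a} | OUT={a, b, d, e}
  B3: | IN={a, b, d, e} | OUT={a, b, c, d}
  B4: | IN={a, b, d} | OUT={a, b, c, d}
  B5: | IN={a, b, c, d} | OUT={a, b, d, f}
  B6: | IN={a, b, d, f} | OUT={a, b, d, e}
  B7: | IN={b, d} | OUT={a, b, d}
  B8: | IN={a, b, d} | OUT={a, d}
  B9: | IN={a, d} | OUT={}

Merge at B2: OUT[B2] = IN[B3] = {a, b, d, e}
Applying B2's transfer function to that OUT value gives IN[B2] (row B2 above).

Answer: {a}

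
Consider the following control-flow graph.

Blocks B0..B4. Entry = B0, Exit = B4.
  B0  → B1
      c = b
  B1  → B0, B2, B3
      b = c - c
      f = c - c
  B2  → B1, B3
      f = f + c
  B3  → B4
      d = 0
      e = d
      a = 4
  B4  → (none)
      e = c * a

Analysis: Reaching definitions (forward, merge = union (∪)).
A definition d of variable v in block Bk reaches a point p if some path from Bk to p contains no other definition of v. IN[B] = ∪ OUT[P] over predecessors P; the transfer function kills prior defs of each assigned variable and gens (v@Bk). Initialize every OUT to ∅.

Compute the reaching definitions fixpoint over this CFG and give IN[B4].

Fixpoint table:
  B0:  IN={b@B1, c@B0, f@B1}  OUT={b@B1, c@B0, f@B1}
  B1:  IN={b@B1, c@B0, f@B1, f@B2}  OUT={b@B1, c@B0, f@B1}
  B2:  IN={b@B1, c@B0, f@B1}  OUT={b@B1, c@B0, f@B2}
  B3:  IN={b@B1, c@B0, f@B1, f@B2}  OUT={a@B3, b@B1, c@B0, d@B3, e@B3, f@B1, f@B2}
  B4:  IN={a@B3, b@B1, c@B0, d@B3, e@B3, f@B1, f@B2}  OUT={a@B3, b@B1, c@B0, d@B3, e@B4, f@B1, f@B2}

Merge at B4: IN[B4] = OUT[B3] = {a@B3, b@B1, c@B0, d@B3, e@B3, f@B1, f@B2}

Answer: {a@B3, b@B1, c@B0, d@B3, e@B3, f@B1, f@B2}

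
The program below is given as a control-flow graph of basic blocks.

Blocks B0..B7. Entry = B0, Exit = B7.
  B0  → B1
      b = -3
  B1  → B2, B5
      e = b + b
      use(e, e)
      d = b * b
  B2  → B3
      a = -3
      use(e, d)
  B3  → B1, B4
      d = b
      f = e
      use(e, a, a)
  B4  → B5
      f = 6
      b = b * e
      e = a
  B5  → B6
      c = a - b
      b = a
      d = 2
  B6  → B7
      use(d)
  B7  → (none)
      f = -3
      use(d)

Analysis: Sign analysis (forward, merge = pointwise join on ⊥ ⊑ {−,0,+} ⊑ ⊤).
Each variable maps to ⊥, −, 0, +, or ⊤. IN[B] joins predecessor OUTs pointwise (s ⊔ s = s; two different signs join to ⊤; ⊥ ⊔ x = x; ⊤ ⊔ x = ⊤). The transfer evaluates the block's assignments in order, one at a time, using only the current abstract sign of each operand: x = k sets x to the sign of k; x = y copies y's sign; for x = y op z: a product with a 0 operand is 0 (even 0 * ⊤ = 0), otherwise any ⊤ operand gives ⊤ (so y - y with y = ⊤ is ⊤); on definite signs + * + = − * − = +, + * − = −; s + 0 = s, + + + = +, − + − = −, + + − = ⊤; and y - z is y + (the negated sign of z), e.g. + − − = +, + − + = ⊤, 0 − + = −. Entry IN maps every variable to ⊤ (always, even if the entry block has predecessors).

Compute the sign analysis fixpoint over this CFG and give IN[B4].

Answer: {a: -, b: -, c: ⊤, d: -, e: -, f: -}

Trace:
Fixpoint table:
  B0: | IN=(all ⊤) | OUT={b:-; rest ⊤}
  B1: | IN={b:-; rest ⊤} | OUT={b:-, d:+, e:-; rest ⊤}
  B2: | IN={b:-, d:+, e:-; rest ⊤} | OUT={a:-, b:-, d:+, e:-; rest ⊤}
  B3: | IN={a:-, b:-, d:+, e:-; rest ⊤} | OUT={a:-, b:-, d:-, e:-, f:-; rest ⊤}
  B4: | IN={a:-, b:-, d:-, e:-, f:-; rest ⊤} | OUT={a:-, b:+, d:-, e:-, f:+; rest ⊤}
  B5: | IN={e:-; rest ⊤} | OUT={d:+, e:-; rest ⊤}
  B6: | IN={d:+, e:-; rest ⊤} | OUT={d:+, e:-; rest ⊤}
  B7: | IN={d:+, e:-; rest ⊤} | OUT={d:+, e:-, f:-; rest ⊤}

Merge at B4: IN[B4] = OUT[B3] = {a: -, b: -, c: ⊤, d: -, e: -, f: -}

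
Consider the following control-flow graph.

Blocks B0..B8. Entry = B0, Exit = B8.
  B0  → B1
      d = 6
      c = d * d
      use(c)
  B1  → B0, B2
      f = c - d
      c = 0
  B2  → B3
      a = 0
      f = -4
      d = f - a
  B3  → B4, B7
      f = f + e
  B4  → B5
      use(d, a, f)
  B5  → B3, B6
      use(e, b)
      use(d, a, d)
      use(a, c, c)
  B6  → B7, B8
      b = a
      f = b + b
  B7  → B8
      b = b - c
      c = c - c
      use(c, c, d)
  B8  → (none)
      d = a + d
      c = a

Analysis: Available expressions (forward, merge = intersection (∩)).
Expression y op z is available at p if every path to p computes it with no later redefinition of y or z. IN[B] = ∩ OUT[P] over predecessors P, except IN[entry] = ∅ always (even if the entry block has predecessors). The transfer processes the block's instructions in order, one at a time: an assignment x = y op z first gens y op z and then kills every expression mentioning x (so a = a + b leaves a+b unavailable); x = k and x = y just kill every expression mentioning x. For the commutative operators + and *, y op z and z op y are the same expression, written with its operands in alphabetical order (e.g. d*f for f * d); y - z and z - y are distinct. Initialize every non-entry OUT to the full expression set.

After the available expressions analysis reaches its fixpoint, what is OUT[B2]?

Answer: {f-a}

Derivation:
Per-block solution:
  B0: | IN={} | OUT={d*d}
  B1: | IN={d*d} | OUT={d*d}
  B2: | IN={d*d} | OUT={f-a}
  B3: | IN={} | OUT={}
  B4: | IN={} | OUT={}
  B5: | IN={} | OUT={}
  B6: | IN={} | OUT={b+b}
  B7: | IN={} | OUT={}
  B8: | IN={} | OUT={}

Merge at B2: IN[B2] = OUT[B1] = {d*d}
Applying B2's transfer function to that IN value gives OUT[B2] (row B2 above).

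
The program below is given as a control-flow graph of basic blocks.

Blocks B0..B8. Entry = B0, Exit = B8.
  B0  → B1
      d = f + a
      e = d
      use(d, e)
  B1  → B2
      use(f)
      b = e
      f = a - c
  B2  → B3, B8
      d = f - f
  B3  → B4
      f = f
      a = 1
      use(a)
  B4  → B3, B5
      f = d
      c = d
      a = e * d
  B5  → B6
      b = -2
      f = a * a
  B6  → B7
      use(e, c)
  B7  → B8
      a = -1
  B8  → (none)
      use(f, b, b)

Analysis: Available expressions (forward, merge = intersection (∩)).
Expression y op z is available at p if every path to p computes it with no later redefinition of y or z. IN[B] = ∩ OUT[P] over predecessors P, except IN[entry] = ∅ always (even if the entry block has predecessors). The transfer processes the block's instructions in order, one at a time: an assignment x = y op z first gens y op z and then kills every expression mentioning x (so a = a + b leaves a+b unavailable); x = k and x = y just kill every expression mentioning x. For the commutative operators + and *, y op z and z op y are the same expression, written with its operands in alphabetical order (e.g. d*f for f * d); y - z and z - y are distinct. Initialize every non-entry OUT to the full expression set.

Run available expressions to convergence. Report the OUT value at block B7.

Answer: {d*e}

Working:
Fixpoint table:
  B0:   IN={}   OUT={a+f}
  B1:   IN={a+f}   OUT={a-c}
  B2:   IN={a-c}   OUT={a-c, f-f}
  B3:   IN={}   OUT={}
  B4:   IN={}   OUT={d*e}
  B5:   IN={d*e}   OUT={a*a, d*e}
  B6:   IN={a*a, d*e}   OUT={a*a, d*e}
  B7:   IN={a*a, d*e}   OUT={d*e}
  B8:   IN={}   OUT={}

Merge at B7: IN[B7] = OUT[B6] = {a*a, d*e}
Applying B7's transfer function to that IN value gives OUT[B7] (row B7 above).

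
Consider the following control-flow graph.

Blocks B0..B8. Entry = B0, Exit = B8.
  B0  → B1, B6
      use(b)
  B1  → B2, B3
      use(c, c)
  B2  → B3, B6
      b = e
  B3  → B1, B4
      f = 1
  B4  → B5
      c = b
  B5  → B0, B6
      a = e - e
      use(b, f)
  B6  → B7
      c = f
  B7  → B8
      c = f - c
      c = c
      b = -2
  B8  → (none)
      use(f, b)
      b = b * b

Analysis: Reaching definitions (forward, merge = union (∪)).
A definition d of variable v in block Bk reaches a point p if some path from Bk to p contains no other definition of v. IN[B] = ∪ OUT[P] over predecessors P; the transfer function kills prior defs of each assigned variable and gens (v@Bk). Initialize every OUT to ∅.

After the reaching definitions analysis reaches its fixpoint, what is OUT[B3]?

Answer: {a@B5, b@B2, c@B4, f@B3}

Trace:
Fixpoint table:
  B0:   IN={a@B5, b@B2, c@B4, f@B3}   OUT={a@B5, b@B2, c@B4, f@B3}
  B1:   IN={a@B5, b@B2, c@B4, f@B3}   OUT={a@B5, b@B2, c@B4, f@B3}
  B2:   IN={a@B5, b@B2, c@B4, f@B3}   OUT={a@B5, b@B2, c@B4, f@B3}
  B3:   IN={a@B5, b@B2, c@B4, f@B3}   OUT={a@B5, b@B2, c@B4, f@B3}
  B4:   IN={a@B5, b@B2, c@B4, f@B3}   OUT={a@B5, b@B2, c@B4, f@B3}
  B5:   IN={a@B5, b@B2, c@B4, f@B3}   OUT={a@B5, b@B2, c@B4, f@B3}
  B6:   IN={a@B5, b@B2, c@B4, f@B3}   OUT={a@B5, b@B2, c@B6, f@B3}
  B7:   IN={a@B5, b@B2, c@B6, f@B3}   OUT={a@B5, b@B7, c@B7, f@B3}
  B8:   IN={a@B5, b@B7, c@B7, f@B3}   OUT={a@B5, b@B8, c@B7, f@B3}

Merge at B3: IN[B3] = OUT[B1] ⊔ OUT[B2] = {a@B5, b@B2, c@B4, f@B3}
Applying B3's transfer function to that IN value gives OUT[B3] (row B3 above).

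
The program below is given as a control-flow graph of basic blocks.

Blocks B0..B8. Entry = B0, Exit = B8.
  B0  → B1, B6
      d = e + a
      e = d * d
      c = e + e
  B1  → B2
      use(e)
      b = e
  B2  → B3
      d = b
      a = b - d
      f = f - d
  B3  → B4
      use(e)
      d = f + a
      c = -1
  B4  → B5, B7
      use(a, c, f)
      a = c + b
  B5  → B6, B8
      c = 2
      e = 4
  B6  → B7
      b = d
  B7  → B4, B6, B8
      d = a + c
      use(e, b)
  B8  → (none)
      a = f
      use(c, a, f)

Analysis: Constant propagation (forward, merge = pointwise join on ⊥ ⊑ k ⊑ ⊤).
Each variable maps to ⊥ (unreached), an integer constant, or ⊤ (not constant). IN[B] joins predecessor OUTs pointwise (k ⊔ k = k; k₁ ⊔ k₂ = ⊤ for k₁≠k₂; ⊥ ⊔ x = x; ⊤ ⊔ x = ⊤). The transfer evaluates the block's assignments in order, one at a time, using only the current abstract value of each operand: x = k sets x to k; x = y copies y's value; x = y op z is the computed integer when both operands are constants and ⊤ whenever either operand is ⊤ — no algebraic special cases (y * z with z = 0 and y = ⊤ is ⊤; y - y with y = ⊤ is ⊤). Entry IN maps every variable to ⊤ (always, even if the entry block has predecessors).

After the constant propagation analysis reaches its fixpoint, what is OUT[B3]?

Converged values:
  B0:   IN=(all ⊤)   OUT=(all ⊤)
  B1:   IN=(all ⊤)   OUT=(all ⊤)
  B2:   IN=(all ⊤)   OUT=(all ⊤)
  B3:   IN=(all ⊤)   OUT={c:-1; rest ⊤}
  B4:   IN=(all ⊤)   OUT=(all ⊤)
  B5:   IN=(all ⊤)   OUT={c:2, e:4; rest ⊤}
  B6:   IN=(all ⊤)   OUT=(all ⊤)
  B7:   IN=(all ⊤)   OUT=(all ⊤)
  B8:   IN=(all ⊤)   OUT=(all ⊤)

Merge at B3: IN[B3] = OUT[B2] = {a: ⊤, b: ⊤, c: ⊤, d: ⊤, e: ⊤, f: ⊤}
Applying B3's transfer function to that IN value gives OUT[B3] (row B3 above).

Answer: {a: ⊤, b: ⊤, c: -1, d: ⊤, e: ⊤, f: ⊤}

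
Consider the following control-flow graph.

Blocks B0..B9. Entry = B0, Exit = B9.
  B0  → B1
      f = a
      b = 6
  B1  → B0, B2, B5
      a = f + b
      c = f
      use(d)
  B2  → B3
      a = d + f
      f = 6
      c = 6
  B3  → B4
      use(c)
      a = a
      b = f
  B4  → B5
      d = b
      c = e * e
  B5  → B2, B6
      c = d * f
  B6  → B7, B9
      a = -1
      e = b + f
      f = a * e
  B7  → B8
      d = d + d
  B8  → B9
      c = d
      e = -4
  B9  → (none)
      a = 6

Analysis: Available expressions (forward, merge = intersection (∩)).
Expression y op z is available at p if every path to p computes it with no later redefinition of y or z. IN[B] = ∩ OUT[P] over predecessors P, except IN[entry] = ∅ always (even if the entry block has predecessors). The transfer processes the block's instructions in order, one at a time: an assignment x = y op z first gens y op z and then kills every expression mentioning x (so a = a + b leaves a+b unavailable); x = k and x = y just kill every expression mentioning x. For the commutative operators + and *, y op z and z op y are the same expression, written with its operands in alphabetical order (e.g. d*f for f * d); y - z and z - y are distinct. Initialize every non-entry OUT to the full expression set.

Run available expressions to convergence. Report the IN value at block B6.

Answer: {d*f}

Trace:
Fixpoint table:
  B0: | IN={} | OUT={}
  B1: | IN={} | OUT={b+f}
  B2: | IN={} | OUT={}
  B3: | IN={} | OUT={}
  B4: | IN={} | OUT={e*e}
  B5: | IN={} | OUT={d*f}
  B6: | IN={d*f} | OUT={a*e}
  B7: | IN={a*e} | OUT={a*e}
  B8: | IN={a*e} | OUT={}
  B9: | IN={} | OUT={}

Merge at B6: IN[B6] = OUT[B5] = {d*f}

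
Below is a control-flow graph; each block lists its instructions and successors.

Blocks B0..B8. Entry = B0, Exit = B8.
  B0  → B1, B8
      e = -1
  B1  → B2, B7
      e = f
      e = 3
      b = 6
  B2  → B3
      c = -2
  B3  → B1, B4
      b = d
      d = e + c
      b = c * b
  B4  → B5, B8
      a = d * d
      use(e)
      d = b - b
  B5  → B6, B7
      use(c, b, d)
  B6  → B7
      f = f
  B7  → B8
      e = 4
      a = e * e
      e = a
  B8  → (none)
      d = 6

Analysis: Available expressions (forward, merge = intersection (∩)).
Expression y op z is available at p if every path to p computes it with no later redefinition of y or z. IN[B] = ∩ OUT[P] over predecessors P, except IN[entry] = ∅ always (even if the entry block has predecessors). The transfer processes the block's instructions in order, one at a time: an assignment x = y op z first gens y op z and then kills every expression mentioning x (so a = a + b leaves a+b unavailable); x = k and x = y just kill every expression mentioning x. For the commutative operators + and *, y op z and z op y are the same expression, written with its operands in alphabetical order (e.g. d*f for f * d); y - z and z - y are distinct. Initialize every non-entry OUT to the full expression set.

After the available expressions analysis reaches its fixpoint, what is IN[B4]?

Fixpoint table:
  B0:  IN={}  OUT={}
  B1:  IN={}  OUT={}
  B2:  IN={}  OUT={}
  B3:  IN={}  OUT={c+e}
  B4:  IN={c+e}  OUT={b-b, c+e}
  B5:  IN={b-b, c+e}  OUT={b-b, c+e}
  B6:  IN={b-b, c+e}  OUT={b-b, c+e}
  B7:  IN={}  OUT={}
  B8:  IN={}  OUT={}

Merge at B4: IN[B4] = OUT[B3] = {c+e}

Answer: {c+e}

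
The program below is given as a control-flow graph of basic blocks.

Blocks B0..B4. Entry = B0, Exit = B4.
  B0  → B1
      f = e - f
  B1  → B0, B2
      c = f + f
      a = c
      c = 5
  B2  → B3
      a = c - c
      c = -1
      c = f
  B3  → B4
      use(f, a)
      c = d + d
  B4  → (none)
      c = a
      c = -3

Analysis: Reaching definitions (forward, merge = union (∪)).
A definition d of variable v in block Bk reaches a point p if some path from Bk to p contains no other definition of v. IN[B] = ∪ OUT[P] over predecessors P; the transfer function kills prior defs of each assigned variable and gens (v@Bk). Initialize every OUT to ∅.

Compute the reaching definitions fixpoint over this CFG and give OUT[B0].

Answer: {a@B1, c@B1, f@B0}

Derivation:
Fixpoint table:
  B0:   IN={a@B1, c@B1, f@B0}   OUT={a@B1, c@B1, f@B0}
  B1:   IN={a@B1, c@B1, f@B0}   OUT={a@B1, c@B1, f@B0}
  B2:   IN={a@B1, c@B1, f@B0}   OUT={a@B2, c@B2, f@B0}
  B3:   IN={a@B2, c@B2, f@B0}   OUT={a@B2, c@B3, f@B0}
  B4:   IN={a@B2, c@B3, f@B0}   OUT={a@B2, c@B4, f@B0}

Merge at B0 (entry node, so the boundary value {} is joined with the incoming edge(s)): IN[B0] = {} ⊔ OUT[B1] = {a@B1, c@B1, f@B0}
Applying B0's transfer function to that IN value gives OUT[B0] (row B0 above).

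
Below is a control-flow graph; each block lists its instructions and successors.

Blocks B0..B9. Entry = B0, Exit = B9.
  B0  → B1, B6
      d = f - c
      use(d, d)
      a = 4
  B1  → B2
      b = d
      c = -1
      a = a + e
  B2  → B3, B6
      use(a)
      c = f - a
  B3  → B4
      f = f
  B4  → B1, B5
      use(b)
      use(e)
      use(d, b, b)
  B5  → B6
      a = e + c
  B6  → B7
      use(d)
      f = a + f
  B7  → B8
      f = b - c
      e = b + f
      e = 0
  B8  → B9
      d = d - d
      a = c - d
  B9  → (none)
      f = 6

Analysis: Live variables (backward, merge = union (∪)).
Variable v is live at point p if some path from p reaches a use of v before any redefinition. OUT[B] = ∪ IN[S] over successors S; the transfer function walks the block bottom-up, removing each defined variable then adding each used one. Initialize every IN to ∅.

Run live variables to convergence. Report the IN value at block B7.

Answer: {b, c, d}

Trace:
Per-block solution:
  B0:   IN={b, c, e, f}   OUT={a, b, c, d, e, f}
  B1:   IN={a, d, e, f}   OUT={a, b, d, e, f}
  B2:   IN={a, b, d, e, f}   OUT={a, b, c, d, e, f}
  B3:   IN={a, b, c, d, e, f}   OUT={a, b, c, d, e, f}
  B4:   IN={a, b, c, d, e, f}   OUT={a, b, c, d, e, f}
  B5:   IN={b, c, d, e, f}   OUT={a, b, c, d, f}
  B6:   IN={a, b, c, d, f}   OUT={b, c, d}
  B7:   IN={b, c, d}   OUT={c, d}
  B8:   IN={c, d}   OUT={}
  B9:   IN={}   OUT={}

Merge at B7: OUT[B7] = IN[B8] = {c, d}
Applying B7's transfer function to that OUT value gives IN[B7] (row B7 above).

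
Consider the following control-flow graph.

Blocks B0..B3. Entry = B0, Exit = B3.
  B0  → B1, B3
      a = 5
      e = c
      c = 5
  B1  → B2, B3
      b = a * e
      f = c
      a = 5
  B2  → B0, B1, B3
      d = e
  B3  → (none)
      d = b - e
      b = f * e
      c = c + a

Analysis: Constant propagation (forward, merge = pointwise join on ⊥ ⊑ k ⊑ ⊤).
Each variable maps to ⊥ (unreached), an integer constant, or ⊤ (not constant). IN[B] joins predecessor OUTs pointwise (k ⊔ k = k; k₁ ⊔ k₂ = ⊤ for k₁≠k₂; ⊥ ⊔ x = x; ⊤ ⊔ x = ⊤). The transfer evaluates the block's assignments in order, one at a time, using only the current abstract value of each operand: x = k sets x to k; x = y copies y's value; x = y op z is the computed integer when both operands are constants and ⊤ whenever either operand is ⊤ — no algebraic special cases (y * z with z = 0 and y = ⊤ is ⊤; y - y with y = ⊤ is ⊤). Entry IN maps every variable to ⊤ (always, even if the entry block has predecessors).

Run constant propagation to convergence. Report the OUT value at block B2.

Converged values:
  B0:  IN=(all ⊤)  OUT={a:5, c:5; rest ⊤}
  B1:  IN={a:5, c:5; rest ⊤}  OUT={a:5, c:5, f:5; rest ⊤}
  B2:  IN={a:5, c:5, f:5; rest ⊤}  OUT={a:5, c:5, f:5; rest ⊤}
  B3:  IN={a:5, c:5; rest ⊤}  OUT={a:5, c:10; rest ⊤}

Merge at B2: IN[B2] = OUT[B1] = {a: 5, b: ⊤, c: 5, d: ⊤, e: ⊤, f: 5}
Applying B2's transfer function to that IN value gives OUT[B2] (row B2 above).

Answer: {a: 5, b: ⊤, c: 5, d: ⊤, e: ⊤, f: 5}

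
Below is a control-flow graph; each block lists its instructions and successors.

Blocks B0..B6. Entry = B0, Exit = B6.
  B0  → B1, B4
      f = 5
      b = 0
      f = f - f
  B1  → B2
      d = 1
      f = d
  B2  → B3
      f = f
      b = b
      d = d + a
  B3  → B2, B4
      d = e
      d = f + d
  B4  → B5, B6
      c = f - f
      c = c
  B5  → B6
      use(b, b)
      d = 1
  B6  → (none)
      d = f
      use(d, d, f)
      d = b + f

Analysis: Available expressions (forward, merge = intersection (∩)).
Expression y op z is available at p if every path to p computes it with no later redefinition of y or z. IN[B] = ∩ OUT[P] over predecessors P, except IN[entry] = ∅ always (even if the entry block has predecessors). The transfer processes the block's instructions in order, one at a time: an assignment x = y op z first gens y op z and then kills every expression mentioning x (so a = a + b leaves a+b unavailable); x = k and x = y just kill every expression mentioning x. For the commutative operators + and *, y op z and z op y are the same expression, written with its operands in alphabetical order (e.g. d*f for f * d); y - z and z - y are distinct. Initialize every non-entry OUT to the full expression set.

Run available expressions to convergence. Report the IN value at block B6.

Converged values:
  B0:   IN={}   OUT={}
  B1:   IN={}   OUT={}
  B2:   IN={}   OUT={}
  B3:   IN={}   OUT={}
  B4:   IN={}   OUT={f-f}
  B5:   IN={f-f}   OUT={f-f}
  B6:   IN={f-f}   OUT={b+f, f-f}

Merge at B6: IN[B6] = OUT[B4] ∩ OUT[B5] = {f-f}

Answer: {f-f}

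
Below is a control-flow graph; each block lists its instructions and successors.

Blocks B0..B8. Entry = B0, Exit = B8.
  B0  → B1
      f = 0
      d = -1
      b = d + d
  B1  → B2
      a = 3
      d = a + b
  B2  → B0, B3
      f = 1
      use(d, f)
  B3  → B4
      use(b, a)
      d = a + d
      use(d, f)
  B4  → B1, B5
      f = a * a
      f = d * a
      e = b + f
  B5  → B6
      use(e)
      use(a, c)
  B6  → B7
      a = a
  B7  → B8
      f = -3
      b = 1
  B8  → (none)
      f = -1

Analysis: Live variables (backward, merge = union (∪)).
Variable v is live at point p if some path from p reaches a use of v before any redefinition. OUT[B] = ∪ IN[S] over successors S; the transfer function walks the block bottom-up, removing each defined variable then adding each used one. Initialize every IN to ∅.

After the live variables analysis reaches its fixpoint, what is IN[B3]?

Answer: {a, b, c, d, f}

Trace:
Fixpoint table:
  B0: | IN={c} | OUT={b, c}
  B1: | IN={b, c} | OUT={a, b, c, d}
  B2: | IN={a, b, c, d} | OUT={a, b, c, d, f}
  B3: | IN={a, b, c, d, f} | OUT={a, b, c, d}
  B4: | IN={a, b, c, d} | OUT={a, b, c, e}
  B5: | IN={a, c, e} | OUT={a}
  B6: | IN={a} | OUT={}
  B7: | IN={} | OUT={}
  B8: | IN={} | OUT={}

Merge at B3: OUT[B3] = IN[B4] = {a, b, c, d}
Applying B3's transfer function to that OUT value gives IN[B3] (row B3 above).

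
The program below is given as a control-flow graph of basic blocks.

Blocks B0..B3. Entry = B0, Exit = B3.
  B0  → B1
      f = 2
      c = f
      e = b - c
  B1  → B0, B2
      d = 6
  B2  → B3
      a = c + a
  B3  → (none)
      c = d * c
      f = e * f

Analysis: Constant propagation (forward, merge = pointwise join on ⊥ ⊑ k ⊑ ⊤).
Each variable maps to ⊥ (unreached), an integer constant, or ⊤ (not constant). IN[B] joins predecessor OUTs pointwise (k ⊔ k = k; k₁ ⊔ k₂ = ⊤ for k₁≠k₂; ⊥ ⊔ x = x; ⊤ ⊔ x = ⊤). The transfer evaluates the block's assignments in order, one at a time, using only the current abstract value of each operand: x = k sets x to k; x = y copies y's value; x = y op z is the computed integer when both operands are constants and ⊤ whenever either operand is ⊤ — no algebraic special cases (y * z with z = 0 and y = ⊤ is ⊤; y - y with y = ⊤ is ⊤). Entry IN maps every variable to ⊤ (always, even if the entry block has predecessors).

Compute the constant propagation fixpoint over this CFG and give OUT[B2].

Answer: {a: ⊤, b: ⊤, c: 2, d: 6, e: ⊤, f: 2}

Trace:
Per-block solution:
  B0:   IN=(all ⊤)   OUT={c:2, f:2; rest ⊤}
  B1:   IN={c:2, f:2; rest ⊤}   OUT={c:2, d:6, f:2; rest ⊤}
  B2:   IN={c:2, d:6, f:2; rest ⊤}   OUT={c:2, d:6, f:2; rest ⊤}
  B3:   IN={c:2, d:6, f:2; rest ⊤}   OUT={c:12, d:6; rest ⊤}

Merge at B2: IN[B2] = OUT[B1] = {a: ⊤, b: ⊤, c: 2, d: 6, e: ⊤, f: 2}
Applying B2's transfer function to that IN value gives OUT[B2] (row B2 above).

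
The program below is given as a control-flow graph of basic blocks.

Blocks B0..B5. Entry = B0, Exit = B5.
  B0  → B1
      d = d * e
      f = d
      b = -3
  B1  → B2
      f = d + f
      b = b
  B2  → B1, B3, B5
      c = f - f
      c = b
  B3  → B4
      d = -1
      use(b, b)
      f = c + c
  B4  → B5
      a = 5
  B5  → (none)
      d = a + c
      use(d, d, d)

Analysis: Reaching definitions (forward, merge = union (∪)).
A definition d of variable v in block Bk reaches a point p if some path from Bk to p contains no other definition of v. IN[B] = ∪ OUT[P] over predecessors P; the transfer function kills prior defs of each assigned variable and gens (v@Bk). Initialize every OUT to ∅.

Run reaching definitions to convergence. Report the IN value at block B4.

Answer: {b@B1, c@B2, d@B3, f@B3}

Derivation:
Per-block solution:
  B0: | IN={} | OUT={b@B0, d@B0, f@B0}
  B1: | IN={b@B0, b@B1, c@B2, d@B0, f@B0, f@B1} | OUT={b@B1, c@B2, d@B0, f@B1}
  B2: | IN={b@B1, c@B2, d@B0, f@B1} | OUT={b@B1, c@B2, d@B0, f@B1}
  B3: | IN={b@B1, c@B2, d@B0, f@B1} | OUT={b@B1, c@B2, d@B3, f@B3}
  B4: | IN={b@B1, c@B2, d@B3, f@B3} | OUT={a@B4, b@B1, c@B2, d@B3, f@B3}
  B5: | IN={a@B4, b@B1, c@B2, d@B0, d@B3, f@B1, f@B3} | OUT={a@B4, b@B1, c@B2, d@B5, f@B1, f@B3}

Merge at B4: IN[B4] = OUT[B3] = {b@B1, c@B2, d@B3, f@B3}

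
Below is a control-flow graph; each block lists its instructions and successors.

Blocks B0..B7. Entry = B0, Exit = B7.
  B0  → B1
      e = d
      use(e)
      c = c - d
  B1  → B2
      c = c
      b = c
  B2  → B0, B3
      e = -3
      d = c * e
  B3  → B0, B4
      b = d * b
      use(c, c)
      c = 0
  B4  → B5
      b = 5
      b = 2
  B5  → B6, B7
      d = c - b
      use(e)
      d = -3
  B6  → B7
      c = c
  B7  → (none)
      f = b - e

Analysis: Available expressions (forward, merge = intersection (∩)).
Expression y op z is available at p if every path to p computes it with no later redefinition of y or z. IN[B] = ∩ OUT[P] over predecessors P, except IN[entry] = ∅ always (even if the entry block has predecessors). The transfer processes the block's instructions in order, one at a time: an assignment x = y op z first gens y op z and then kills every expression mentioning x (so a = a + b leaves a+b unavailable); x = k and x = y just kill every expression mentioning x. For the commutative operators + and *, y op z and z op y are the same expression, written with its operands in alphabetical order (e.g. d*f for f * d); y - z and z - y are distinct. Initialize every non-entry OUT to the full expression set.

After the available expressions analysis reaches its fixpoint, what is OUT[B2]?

Fixpoint table:
  B0:   IN={}   OUT={}
  B1:   IN={}   OUT={}
  B2:   IN={}   OUT={c*e}
  B3:   IN={c*e}   OUT={}
  B4:   IN={}   OUT={}
  B5:   IN={}   OUT={c-b}
  B6:   IN={c-b}   OUT={}
  B7:   IN={}   OUT={b-e}

Merge at B2: IN[B2] = OUT[B1] = {}
Applying B2's transfer function to that IN value gives OUT[B2] (row B2 above).

Answer: {c*e}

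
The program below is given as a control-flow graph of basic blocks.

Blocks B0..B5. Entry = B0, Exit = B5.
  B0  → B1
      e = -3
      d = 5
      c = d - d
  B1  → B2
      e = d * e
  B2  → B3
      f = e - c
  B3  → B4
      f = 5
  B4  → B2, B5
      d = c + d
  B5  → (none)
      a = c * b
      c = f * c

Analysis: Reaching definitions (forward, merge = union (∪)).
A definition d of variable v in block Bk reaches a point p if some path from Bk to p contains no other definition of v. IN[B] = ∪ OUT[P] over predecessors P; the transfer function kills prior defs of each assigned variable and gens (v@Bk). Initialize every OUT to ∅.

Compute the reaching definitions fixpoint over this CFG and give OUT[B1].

Answer: {c@B0, d@B0, e@B1}

Trace:
Per-block solution:
  B0:  IN={}  OUT={c@B0, d@B0, e@B0}
  B1:  IN={c@B0, d@B0, e@B0}  OUT={c@B0, d@B0, e@B1}
  B2:  IN={c@B0, d@B0, d@B4, e@B1, f@B3}  OUT={c@B0, d@B0, d@B4, e@B1, f@B2}
  B3:  IN={c@B0, d@B0, d@B4, e@B1, f@B2}  OUT={c@B0, d@B0, d@B4, e@B1, f@B3}
  B4:  IN={c@B0, d@B0, d@B4, e@B1, f@B3}  OUT={c@B0, d@B4, e@B1, f@B3}
  B5:  IN={c@B0, d@B4, e@B1, f@B3}  OUT={a@B5, c@B5, d@B4, e@B1, f@B3}

Merge at B1: IN[B1] = OUT[B0] = {c@B0, d@B0, e@B0}
Applying B1's transfer function to that IN value gives OUT[B1] (row B1 above).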